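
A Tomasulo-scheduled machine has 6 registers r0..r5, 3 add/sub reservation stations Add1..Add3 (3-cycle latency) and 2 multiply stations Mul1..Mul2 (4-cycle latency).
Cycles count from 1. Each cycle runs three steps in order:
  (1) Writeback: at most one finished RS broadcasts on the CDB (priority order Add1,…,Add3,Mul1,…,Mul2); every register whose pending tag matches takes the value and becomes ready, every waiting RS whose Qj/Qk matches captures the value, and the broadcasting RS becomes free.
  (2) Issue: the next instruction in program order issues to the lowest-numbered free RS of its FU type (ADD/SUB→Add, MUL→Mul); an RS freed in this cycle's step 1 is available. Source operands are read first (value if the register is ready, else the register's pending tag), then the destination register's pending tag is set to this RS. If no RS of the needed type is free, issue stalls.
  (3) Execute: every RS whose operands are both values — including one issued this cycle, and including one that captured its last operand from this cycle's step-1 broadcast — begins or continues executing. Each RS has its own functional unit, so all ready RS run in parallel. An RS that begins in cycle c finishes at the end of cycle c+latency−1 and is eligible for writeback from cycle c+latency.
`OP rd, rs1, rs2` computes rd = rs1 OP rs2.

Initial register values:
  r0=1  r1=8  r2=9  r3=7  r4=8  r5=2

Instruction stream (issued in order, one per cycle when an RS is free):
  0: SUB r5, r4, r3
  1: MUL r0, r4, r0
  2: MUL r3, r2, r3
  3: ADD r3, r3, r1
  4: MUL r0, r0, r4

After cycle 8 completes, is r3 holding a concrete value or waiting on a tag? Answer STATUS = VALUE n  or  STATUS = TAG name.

c1: issue SUB r5<-Add1 | r0:1,r1:8,r2:9,r3:7,r4:8,r5:Add1
c2: issue MUL r0<-Mul1 | r0:Mul1,r1:8,r2:9,r3:7,r4:8,r5:Add1
c3: issue MUL r3<-Mul2 | r0:Mul1,r1:8,r2:9,r3:Mul2,r4:8,r5:Add1
c4: CDB Add1=1; issue ADD r3<-Add1 | r0:Mul1,r1:8,r2:9,r3:Add1,r4:8,r5:1
c5: stall | r0:Mul1,r1:8,r2:9,r3:Add1,r4:8,r5:1
c6: CDB Mul1=8; issue MUL r0<-Mul1 | r0:Mul1,r1:8,r2:9,r3:Add1,r4:8,r5:1
c7: CDB Mul2=63 | r0:Mul1,r1:8,r2:9,r3:Add1,r4:8,r5:1
c8: - | r0:Mul1,r1:8,r2:9,r3:Add1,r4:8,r5:1

STATUS = TAG Add1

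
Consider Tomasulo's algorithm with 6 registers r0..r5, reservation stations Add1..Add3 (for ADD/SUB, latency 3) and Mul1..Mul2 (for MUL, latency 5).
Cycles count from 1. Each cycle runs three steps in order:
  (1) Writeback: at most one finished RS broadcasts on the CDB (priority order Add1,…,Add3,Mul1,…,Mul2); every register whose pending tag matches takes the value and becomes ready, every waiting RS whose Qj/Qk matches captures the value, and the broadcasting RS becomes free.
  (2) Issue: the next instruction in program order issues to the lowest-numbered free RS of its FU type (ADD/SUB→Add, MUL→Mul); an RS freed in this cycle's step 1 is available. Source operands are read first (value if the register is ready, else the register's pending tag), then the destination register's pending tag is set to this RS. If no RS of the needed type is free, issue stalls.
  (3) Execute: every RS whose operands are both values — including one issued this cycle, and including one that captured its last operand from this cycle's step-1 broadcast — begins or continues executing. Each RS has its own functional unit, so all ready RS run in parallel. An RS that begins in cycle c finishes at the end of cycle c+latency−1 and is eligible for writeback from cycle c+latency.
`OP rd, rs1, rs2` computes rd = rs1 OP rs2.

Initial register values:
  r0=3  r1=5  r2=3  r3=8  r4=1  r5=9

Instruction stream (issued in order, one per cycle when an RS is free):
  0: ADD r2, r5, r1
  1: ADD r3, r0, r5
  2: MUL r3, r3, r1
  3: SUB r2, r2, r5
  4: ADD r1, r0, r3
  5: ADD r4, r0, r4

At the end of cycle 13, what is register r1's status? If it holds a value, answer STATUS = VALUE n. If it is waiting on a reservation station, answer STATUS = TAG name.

cycle 1: issue ADD r2<-Add1 // r0:3,r1:5,r2:Add1,r3:8,r4:1,r5:9
cycle 2: issue ADD r3<-Add2 // r0:3,r1:5,r2:Add1,r3:Add2,r4:1,r5:9
cycle 3: issue MUL r3<-Mul1 // r0:3,r1:5,r2:Add1,r3:Mul1,r4:1,r5:9
cycle 4: CDB Add1=14; issue SUB r2<-Add1 // r0:3,r1:5,r2:Add1,r3:Mul1,r4:1,r5:9
cycle 5: CDB Add2=12; issue ADD r1<-Add2 // r0:3,r1:Add2,r2:Add1,r3:Mul1,r4:1,r5:9
cycle 6: issue ADD r4<-Add3 // r0:3,r1:Add2,r2:Add1,r3:Mul1,r4:Add3,r5:9
cycle 7: CDB Add1=5 // r0:3,r1:Add2,r2:5,r3:Mul1,r4:Add3,r5:9
cycle 8: - // r0:3,r1:Add2,r2:5,r3:Mul1,r4:Add3,r5:9
cycle 9: CDB Add3=4 // r0:3,r1:Add2,r2:5,r3:Mul1,r4:4,r5:9
cycle 10: CDB Mul1=60 // r0:3,r1:Add2,r2:5,r3:60,r4:4,r5:9
cycle 11: - // r0:3,r1:Add2,r2:5,r3:60,r4:4,r5:9
cycle 12: - // r0:3,r1:Add2,r2:5,r3:60,r4:4,r5:9
cycle 13: CDB Add2=63 // r0:3,r1:63,r2:5,r3:60,r4:4,r5:9

STATUS = VALUE 63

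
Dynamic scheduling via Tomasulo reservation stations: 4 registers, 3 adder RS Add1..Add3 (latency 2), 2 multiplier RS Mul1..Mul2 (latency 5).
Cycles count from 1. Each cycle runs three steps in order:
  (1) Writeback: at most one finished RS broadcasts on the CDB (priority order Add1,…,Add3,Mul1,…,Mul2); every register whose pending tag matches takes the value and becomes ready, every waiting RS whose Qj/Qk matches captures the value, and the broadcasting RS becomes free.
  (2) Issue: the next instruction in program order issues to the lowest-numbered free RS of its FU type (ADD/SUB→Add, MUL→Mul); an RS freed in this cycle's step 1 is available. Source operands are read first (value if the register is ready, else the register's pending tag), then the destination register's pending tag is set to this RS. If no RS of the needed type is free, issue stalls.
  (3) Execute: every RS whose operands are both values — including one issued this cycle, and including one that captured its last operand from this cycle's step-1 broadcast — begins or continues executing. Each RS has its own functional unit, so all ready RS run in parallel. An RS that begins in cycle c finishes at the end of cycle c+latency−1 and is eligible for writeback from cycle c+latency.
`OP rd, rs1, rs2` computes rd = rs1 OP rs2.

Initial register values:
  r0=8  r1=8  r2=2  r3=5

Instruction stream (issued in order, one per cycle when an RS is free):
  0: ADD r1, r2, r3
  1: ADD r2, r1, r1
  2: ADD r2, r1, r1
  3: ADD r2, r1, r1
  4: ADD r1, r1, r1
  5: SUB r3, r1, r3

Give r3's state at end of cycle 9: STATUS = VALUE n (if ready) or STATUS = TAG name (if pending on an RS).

cycle 1: issue ADD r1<-Add1 // r0:8,r1:Add1,r2:2,r3:5
cycle 2: issue ADD r2<-Add2 // r0:8,r1:Add1,r2:Add2,r3:5
cycle 3: CDB Add1=7; issue ADD r2<-Add1 // r0:8,r1:7,r2:Add1,r3:5
cycle 4: issue ADD r2<-Add3 // r0:8,r1:7,r2:Add3,r3:5
cycle 5: CDB Add1=14; issue ADD r1<-Add1 // r0:8,r1:Add1,r2:Add3,r3:5
cycle 6: CDB Add2=14; issue SUB r3<-Add2 // r0:8,r1:Add1,r2:Add3,r3:Add2
cycle 7: CDB Add1=14 // r0:8,r1:14,r2:Add3,r3:Add2
cycle 8: CDB Add3=14 // r0:8,r1:14,r2:14,r3:Add2
cycle 9: CDB Add2=9 // r0:8,r1:14,r2:14,r3:9

STATUS = VALUE 9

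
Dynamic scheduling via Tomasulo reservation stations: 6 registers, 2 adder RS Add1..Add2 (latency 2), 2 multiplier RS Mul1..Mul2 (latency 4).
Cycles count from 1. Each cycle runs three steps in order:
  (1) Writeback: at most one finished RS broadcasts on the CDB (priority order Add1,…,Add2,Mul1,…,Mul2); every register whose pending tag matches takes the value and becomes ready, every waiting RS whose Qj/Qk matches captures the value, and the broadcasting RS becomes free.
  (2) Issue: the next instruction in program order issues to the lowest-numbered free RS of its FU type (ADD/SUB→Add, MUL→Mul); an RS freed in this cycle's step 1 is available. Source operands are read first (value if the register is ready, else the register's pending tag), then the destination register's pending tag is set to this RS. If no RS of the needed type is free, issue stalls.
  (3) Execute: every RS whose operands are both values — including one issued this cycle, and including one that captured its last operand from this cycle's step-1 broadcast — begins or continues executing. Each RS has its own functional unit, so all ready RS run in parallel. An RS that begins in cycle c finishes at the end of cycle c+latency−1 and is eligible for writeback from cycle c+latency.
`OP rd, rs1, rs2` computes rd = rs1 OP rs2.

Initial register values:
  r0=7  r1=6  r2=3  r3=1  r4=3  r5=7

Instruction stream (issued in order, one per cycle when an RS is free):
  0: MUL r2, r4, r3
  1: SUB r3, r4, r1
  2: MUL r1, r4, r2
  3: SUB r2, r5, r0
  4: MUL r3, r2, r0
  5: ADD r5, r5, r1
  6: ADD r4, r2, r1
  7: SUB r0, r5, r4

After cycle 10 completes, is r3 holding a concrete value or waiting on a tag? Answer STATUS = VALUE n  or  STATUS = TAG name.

STATUS = VALUE 0

  c1: issue MUL r2<-Mul1  regs: r0:7,r1:6,r2:Mul1,r3:1,r4:3,r5:7
  c2: issue SUB r3<-Add1  regs: r0:7,r1:6,r2:Mul1,r3:Add1,r4:3,r5:7
  c3: issue MUL r1<-Mul2  regs: r0:7,r1:Mul2,r2:Mul1,r3:Add1,r4:3,r5:7
  c4: CDB Add1=-3; issue SUB r2<-Add1  regs: r0:7,r1:Mul2,r2:Add1,r3:-3,r4:3,r5:7
  c5: CDB Mul1=3; issue MUL r3<-Mul1  regs: r0:7,r1:Mul2,r2:Add1,r3:Mul1,r4:3,r5:7
  c6: CDB Add1=0; issue ADD r5<-Add1  regs: r0:7,r1:Mul2,r2:0,r3:Mul1,r4:3,r5:Add1
  c7: issue ADD r4<-Add2  regs: r0:7,r1:Mul2,r2:0,r3:Mul1,r4:Add2,r5:Add1
  c8: stall  regs: r0:7,r1:Mul2,r2:0,r3:Mul1,r4:Add2,r5:Add1
  c9: CDB Mul2=9; stall  regs: r0:7,r1:9,r2:0,r3:Mul1,r4:Add2,r5:Add1
  c10: CDB Mul1=0; stall  regs: r0:7,r1:9,r2:0,r3:0,r4:Add2,r5:Add1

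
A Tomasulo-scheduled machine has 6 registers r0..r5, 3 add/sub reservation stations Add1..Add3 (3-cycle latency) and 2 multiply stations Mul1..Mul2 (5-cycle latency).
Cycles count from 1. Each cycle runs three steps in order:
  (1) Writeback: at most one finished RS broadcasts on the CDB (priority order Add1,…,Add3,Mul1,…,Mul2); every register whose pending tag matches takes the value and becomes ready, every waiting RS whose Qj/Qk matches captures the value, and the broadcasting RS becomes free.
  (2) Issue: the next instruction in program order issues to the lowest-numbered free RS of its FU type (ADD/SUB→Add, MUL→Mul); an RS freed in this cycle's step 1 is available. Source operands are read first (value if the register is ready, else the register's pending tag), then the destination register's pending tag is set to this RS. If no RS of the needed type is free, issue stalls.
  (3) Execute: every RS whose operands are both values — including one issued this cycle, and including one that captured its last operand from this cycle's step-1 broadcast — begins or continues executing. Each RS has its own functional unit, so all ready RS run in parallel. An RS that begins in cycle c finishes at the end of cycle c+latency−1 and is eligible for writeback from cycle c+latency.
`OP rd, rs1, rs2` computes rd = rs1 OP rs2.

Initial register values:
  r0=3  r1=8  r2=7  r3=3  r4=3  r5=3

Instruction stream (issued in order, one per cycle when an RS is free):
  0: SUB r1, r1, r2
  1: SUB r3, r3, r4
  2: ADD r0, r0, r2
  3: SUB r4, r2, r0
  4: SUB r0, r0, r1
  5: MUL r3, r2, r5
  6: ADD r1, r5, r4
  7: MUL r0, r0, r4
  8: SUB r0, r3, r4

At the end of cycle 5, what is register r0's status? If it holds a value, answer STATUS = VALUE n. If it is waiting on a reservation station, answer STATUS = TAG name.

STATUS = TAG Add2

cycle 1: issue SUB r1<-Add1 // r0:3,r1:Add1,r2:7,r3:3,r4:3,r5:3
cycle 2: issue SUB r3<-Add2 // r0:3,r1:Add1,r2:7,r3:Add2,r4:3,r5:3
cycle 3: issue ADD r0<-Add3 // r0:Add3,r1:Add1,r2:7,r3:Add2,r4:3,r5:3
cycle 4: CDB Add1=1; issue SUB r4<-Add1 // r0:Add3,r1:1,r2:7,r3:Add2,r4:Add1,r5:3
cycle 5: CDB Add2=0; issue SUB r0<-Add2 // r0:Add2,r1:1,r2:7,r3:0,r4:Add1,r5:3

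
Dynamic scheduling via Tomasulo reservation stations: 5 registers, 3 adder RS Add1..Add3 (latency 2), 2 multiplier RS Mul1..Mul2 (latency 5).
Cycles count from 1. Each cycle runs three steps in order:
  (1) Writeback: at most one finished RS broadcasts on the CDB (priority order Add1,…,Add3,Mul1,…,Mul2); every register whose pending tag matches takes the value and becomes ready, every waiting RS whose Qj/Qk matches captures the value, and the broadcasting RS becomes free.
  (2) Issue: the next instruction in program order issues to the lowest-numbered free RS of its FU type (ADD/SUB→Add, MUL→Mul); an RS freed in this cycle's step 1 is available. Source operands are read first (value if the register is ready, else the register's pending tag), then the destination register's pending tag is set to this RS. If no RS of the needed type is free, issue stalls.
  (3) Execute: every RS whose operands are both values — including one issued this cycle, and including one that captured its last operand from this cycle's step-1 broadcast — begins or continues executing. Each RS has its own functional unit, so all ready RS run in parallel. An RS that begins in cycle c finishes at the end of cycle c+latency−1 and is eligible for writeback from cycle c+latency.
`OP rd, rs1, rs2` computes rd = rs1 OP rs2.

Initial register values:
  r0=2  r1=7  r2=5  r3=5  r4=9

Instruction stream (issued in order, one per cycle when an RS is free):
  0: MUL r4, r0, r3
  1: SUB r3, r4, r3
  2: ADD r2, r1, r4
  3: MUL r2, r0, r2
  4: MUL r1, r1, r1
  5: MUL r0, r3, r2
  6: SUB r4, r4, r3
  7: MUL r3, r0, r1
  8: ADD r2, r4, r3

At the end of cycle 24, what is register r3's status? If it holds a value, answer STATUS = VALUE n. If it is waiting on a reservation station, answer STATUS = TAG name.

STATUS = TAG Mul2

c1: issue MUL r4<-Mul1 | r0:2,r1:7,r2:5,r3:5,r4:Mul1
c2: issue SUB r3<-Add1 | r0:2,r1:7,r2:5,r3:Add1,r4:Mul1
c3: issue ADD r2<-Add2 | r0:2,r1:7,r2:Add2,r3:Add1,r4:Mul1
c4: issue MUL r2<-Mul2 | r0:2,r1:7,r2:Mul2,r3:Add1,r4:Mul1
c5: stall | r0:2,r1:7,r2:Mul2,r3:Add1,r4:Mul1
c6: CDB Mul1=10; issue MUL r1<-Mul1 | r0:2,r1:Mul1,r2:Mul2,r3:Add1,r4:10
c7: stall | r0:2,r1:Mul1,r2:Mul2,r3:Add1,r4:10
c8: CDB Add1=5; stall | r0:2,r1:Mul1,r2:Mul2,r3:5,r4:10
c9: CDB Add2=17; stall | r0:2,r1:Mul1,r2:Mul2,r3:5,r4:10
c10: stall | r0:2,r1:Mul1,r2:Mul2,r3:5,r4:10
c11: CDB Mul1=49; issue MUL r0<-Mul1 | r0:Mul1,r1:49,r2:Mul2,r3:5,r4:10
c12: issue SUB r4<-Add1 | r0:Mul1,r1:49,r2:Mul2,r3:5,r4:Add1
c13: stall | r0:Mul1,r1:49,r2:Mul2,r3:5,r4:Add1
c14: CDB Add1=5; stall | r0:Mul1,r1:49,r2:Mul2,r3:5,r4:5
c15: CDB Mul2=34; issue MUL r3<-Mul2 | r0:Mul1,r1:49,r2:34,r3:Mul2,r4:5
c16: issue ADD r2<-Add1 | r0:Mul1,r1:49,r2:Add1,r3:Mul2,r4:5
c17: - | r0:Mul1,r1:49,r2:Add1,r3:Mul2,r4:5
c18: - | r0:Mul1,r1:49,r2:Add1,r3:Mul2,r4:5
c19: - | r0:Mul1,r1:49,r2:Add1,r3:Mul2,r4:5
c20: CDB Mul1=170 | r0:170,r1:49,r2:Add1,r3:Mul2,r4:5
c21: - | r0:170,r1:49,r2:Add1,r3:Mul2,r4:5
c22: - | r0:170,r1:49,r2:Add1,r3:Mul2,r4:5
c23: - | r0:170,r1:49,r2:Add1,r3:Mul2,r4:5
c24: - | r0:170,r1:49,r2:Add1,r3:Mul2,r4:5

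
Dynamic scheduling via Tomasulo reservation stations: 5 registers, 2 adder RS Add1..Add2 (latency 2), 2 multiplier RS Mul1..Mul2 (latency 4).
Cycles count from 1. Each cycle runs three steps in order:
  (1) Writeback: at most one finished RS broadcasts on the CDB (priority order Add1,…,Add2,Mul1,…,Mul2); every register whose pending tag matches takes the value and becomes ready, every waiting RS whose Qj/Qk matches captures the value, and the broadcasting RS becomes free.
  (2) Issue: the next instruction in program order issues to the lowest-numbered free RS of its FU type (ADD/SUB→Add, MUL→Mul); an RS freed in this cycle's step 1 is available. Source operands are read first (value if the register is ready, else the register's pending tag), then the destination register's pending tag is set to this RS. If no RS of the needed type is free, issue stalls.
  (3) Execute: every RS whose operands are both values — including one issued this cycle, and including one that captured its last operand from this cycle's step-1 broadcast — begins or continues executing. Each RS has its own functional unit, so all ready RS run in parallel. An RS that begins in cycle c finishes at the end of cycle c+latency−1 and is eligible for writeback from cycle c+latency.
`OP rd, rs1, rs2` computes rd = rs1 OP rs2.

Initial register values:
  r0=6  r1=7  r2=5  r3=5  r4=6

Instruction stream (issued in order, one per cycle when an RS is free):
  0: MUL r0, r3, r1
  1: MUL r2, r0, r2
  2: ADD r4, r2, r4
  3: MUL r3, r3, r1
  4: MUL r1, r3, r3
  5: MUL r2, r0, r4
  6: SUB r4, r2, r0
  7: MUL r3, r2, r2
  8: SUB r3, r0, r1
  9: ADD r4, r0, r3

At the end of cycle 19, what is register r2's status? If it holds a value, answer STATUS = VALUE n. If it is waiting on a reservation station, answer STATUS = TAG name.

  c1: issue MUL r0<-Mul1  regs: r0:Mul1,r1:7,r2:5,r3:5,r4:6
  c2: issue MUL r2<-Mul2  regs: r0:Mul1,r1:7,r2:Mul2,r3:5,r4:6
  c3: issue ADD r4<-Add1  regs: r0:Mul1,r1:7,r2:Mul2,r3:5,r4:Add1
  c4: stall  regs: r0:Mul1,r1:7,r2:Mul2,r3:5,r4:Add1
  c5: CDB Mul1=35; issue MUL r3<-Mul1  regs: r0:35,r1:7,r2:Mul2,r3:Mul1,r4:Add1
  c6: stall  regs: r0:35,r1:7,r2:Mul2,r3:Mul1,r4:Add1
  c7: stall  regs: r0:35,r1:7,r2:Mul2,r3:Mul1,r4:Add1
  c8: stall  regs: r0:35,r1:7,r2:Mul2,r3:Mul1,r4:Add1
  c9: CDB Mul1=35; issue MUL r1<-Mul1  regs: r0:35,r1:Mul1,r2:Mul2,r3:35,r4:Add1
  c10: CDB Mul2=175; issue MUL r2<-Mul2  regs: r0:35,r1:Mul1,r2:Mul2,r3:35,r4:Add1
  c11: issue SUB r4<-Add2  regs: r0:35,r1:Mul1,r2:Mul2,r3:35,r4:Add2
  c12: CDB Add1=181; stall  regs: r0:35,r1:Mul1,r2:Mul2,r3:35,r4:Add2
  c13: CDB Mul1=1225; issue MUL r3<-Mul1  regs: r0:35,r1:1225,r2:Mul2,r3:Mul1,r4:Add2
  c14: issue SUB r3<-Add1  regs: r0:35,r1:1225,r2:Mul2,r3:Add1,r4:Add2
  c15: stall  regs: r0:35,r1:1225,r2:Mul2,r3:Add1,r4:Add2
  c16: CDB Add1=-1190; issue ADD r4<-Add1  regs: r0:35,r1:1225,r2:Mul2,r3:-1190,r4:Add1
  c17: CDB Mul2=6335  regs: r0:35,r1:1225,r2:6335,r3:-1190,r4:Add1
  c18: CDB Add1=-1155  regs: r0:35,r1:1225,r2:6335,r3:-1190,r4:-1155
  c19: CDB Add2=6300  regs: r0:35,r1:1225,r2:6335,r3:-1190,r4:-1155

STATUS = VALUE 6335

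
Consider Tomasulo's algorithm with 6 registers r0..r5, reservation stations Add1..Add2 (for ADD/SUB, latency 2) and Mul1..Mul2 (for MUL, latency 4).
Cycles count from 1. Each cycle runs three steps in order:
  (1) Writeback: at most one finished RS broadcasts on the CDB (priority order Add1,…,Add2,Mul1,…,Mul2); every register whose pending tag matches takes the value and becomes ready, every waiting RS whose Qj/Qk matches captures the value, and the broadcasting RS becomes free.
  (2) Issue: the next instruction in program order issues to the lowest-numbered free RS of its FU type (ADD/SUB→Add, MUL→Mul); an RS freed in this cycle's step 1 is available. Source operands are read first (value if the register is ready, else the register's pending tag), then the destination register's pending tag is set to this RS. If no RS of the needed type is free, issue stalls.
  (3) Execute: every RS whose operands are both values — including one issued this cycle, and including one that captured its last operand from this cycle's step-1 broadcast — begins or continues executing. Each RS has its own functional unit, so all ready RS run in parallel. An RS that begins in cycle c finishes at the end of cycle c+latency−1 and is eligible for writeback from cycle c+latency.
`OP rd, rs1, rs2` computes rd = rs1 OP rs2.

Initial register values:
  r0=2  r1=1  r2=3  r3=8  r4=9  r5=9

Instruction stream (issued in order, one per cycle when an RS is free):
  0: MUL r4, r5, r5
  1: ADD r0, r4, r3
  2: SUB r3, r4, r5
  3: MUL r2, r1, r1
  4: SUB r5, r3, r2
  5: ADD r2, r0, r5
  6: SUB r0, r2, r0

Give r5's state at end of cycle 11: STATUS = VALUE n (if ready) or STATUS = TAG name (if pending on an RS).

cycle 1: issue MUL r4<-Mul1 // r0:2,r1:1,r2:3,r3:8,r4:Mul1,r5:9
cycle 2: issue ADD r0<-Add1 // r0:Add1,r1:1,r2:3,r3:8,r4:Mul1,r5:9
cycle 3: issue SUB r3<-Add2 // r0:Add1,r1:1,r2:3,r3:Add2,r4:Mul1,r5:9
cycle 4: issue MUL r2<-Mul2 // r0:Add1,r1:1,r2:Mul2,r3:Add2,r4:Mul1,r5:9
cycle 5: CDB Mul1=81; stall // r0:Add1,r1:1,r2:Mul2,r3:Add2,r4:81,r5:9
cycle 6: stall // r0:Add1,r1:1,r2:Mul2,r3:Add2,r4:81,r5:9
cycle 7: CDB Add1=89; issue SUB r5<-Add1 // r0:89,r1:1,r2:Mul2,r3:Add2,r4:81,r5:Add1
cycle 8: CDB Add2=72; issue ADD r2<-Add2 // r0:89,r1:1,r2:Add2,r3:72,r4:81,r5:Add1
cycle 9: CDB Mul2=1; stall // r0:89,r1:1,r2:Add2,r3:72,r4:81,r5:Add1
cycle 10: stall // r0:89,r1:1,r2:Add2,r3:72,r4:81,r5:Add1
cycle 11: CDB Add1=71; issue SUB r0<-Add1 // r0:Add1,r1:1,r2:Add2,r3:72,r4:81,r5:71

STATUS = VALUE 71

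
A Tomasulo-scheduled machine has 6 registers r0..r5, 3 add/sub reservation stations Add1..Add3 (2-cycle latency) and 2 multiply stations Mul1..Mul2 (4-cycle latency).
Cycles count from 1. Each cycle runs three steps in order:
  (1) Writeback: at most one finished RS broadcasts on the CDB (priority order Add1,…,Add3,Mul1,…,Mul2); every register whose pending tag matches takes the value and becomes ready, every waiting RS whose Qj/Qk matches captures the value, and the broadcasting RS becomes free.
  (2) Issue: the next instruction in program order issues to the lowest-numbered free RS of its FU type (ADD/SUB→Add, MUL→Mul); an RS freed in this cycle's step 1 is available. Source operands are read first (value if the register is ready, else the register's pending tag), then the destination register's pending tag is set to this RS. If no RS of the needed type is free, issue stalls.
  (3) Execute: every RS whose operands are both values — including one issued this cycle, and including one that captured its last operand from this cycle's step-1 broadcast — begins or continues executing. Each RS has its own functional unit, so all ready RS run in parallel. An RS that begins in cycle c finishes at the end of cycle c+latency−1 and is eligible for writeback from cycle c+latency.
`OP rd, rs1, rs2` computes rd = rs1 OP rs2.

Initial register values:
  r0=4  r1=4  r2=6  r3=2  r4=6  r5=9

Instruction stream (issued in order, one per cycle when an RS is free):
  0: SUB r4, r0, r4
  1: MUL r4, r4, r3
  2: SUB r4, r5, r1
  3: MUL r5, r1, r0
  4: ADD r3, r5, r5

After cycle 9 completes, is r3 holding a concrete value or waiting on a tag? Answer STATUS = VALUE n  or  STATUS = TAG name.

  c1: issue SUB r4<-Add1  regs: r0:4,r1:4,r2:6,r3:2,r4:Add1,r5:9
  c2: issue MUL r4<-Mul1  regs: r0:4,r1:4,r2:6,r3:2,r4:Mul1,r5:9
  c3: CDB Add1=-2; issue SUB r4<-Add1  regs: r0:4,r1:4,r2:6,r3:2,r4:Add1,r5:9
  c4: issue MUL r5<-Mul2  regs: r0:4,r1:4,r2:6,r3:2,r4:Add1,r5:Mul2
  c5: CDB Add1=5; issue ADD r3<-Add1  regs: r0:4,r1:4,r2:6,r3:Add1,r4:5,r5:Mul2
  c6: -  regs: r0:4,r1:4,r2:6,r3:Add1,r4:5,r5:Mul2
  c7: CDB Mul1=-4  regs: r0:4,r1:4,r2:6,r3:Add1,r4:5,r5:Mul2
  c8: CDB Mul2=16  regs: r0:4,r1:4,r2:6,r3:Add1,r4:5,r5:16
  c9: -  regs: r0:4,r1:4,r2:6,r3:Add1,r4:5,r5:16

STATUS = TAG Add1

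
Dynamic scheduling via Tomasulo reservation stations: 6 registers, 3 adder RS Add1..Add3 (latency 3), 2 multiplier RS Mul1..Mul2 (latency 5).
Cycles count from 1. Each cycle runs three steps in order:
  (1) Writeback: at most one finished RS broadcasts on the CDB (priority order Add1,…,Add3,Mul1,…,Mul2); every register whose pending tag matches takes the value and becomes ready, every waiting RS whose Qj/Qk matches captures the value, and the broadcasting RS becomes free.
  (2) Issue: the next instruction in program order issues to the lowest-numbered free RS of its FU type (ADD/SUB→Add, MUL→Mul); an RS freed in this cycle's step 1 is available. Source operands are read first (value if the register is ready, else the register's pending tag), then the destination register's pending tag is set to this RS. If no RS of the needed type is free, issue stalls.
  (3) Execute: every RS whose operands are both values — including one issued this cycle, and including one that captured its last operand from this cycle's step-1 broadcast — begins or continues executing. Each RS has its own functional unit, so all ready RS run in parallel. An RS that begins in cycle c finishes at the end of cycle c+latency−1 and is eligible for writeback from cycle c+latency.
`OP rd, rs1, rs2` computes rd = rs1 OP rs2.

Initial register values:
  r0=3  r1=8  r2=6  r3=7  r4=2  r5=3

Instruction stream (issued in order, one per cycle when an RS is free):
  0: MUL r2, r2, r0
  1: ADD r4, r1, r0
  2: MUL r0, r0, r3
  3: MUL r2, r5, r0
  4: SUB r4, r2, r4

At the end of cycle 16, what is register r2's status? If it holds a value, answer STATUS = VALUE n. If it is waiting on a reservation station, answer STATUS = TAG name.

STATUS = VALUE 63

c1: issue MUL r2<-Mul1 | r0:3,r1:8,r2:Mul1,r3:7,r4:2,r5:3
c2: issue ADD r4<-Add1 | r0:3,r1:8,r2:Mul1,r3:7,r4:Add1,r5:3
c3: issue MUL r0<-Mul2 | r0:Mul2,r1:8,r2:Mul1,r3:7,r4:Add1,r5:3
c4: stall | r0:Mul2,r1:8,r2:Mul1,r3:7,r4:Add1,r5:3
c5: CDB Add1=11; stall | r0:Mul2,r1:8,r2:Mul1,r3:7,r4:11,r5:3
c6: CDB Mul1=18; issue MUL r2<-Mul1 | r0:Mul2,r1:8,r2:Mul1,r3:7,r4:11,r5:3
c7: issue SUB r4<-Add1 | r0:Mul2,r1:8,r2:Mul1,r3:7,r4:Add1,r5:3
c8: CDB Mul2=21 | r0:21,r1:8,r2:Mul1,r3:7,r4:Add1,r5:3
c9: - | r0:21,r1:8,r2:Mul1,r3:7,r4:Add1,r5:3
c10: - | r0:21,r1:8,r2:Mul1,r3:7,r4:Add1,r5:3
c11: - | r0:21,r1:8,r2:Mul1,r3:7,r4:Add1,r5:3
c12: - | r0:21,r1:8,r2:Mul1,r3:7,r4:Add1,r5:3
c13: CDB Mul1=63 | r0:21,r1:8,r2:63,r3:7,r4:Add1,r5:3
c14: - | r0:21,r1:8,r2:63,r3:7,r4:Add1,r5:3
c15: - | r0:21,r1:8,r2:63,r3:7,r4:Add1,r5:3
c16: CDB Add1=52 | r0:21,r1:8,r2:63,r3:7,r4:52,r5:3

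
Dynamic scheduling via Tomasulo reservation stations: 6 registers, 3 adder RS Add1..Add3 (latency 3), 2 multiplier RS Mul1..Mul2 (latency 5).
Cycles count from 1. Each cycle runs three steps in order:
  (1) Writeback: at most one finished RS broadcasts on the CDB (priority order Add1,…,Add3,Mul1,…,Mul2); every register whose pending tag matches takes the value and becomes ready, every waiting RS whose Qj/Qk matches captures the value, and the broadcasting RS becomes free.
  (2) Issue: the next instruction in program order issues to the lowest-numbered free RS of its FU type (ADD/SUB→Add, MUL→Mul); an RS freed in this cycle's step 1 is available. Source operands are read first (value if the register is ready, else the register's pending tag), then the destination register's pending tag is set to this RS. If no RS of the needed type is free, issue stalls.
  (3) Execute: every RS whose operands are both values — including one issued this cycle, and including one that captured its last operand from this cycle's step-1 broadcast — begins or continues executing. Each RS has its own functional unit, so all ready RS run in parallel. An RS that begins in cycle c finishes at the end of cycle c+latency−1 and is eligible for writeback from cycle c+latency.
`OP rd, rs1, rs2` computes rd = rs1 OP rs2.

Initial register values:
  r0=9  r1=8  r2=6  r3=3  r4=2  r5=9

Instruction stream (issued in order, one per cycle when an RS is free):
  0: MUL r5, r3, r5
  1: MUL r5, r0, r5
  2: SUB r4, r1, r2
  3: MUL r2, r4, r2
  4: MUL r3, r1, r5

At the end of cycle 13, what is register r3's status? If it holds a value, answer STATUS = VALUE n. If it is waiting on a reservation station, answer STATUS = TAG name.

STATUS = TAG Mul1

c1: issue MUL r5<-Mul1 | r0:9,r1:8,r2:6,r3:3,r4:2,r5:Mul1
c2: issue MUL r5<-Mul2 | r0:9,r1:8,r2:6,r3:3,r4:2,r5:Mul2
c3: issue SUB r4<-Add1 | r0:9,r1:8,r2:6,r3:3,r4:Add1,r5:Mul2
c4: stall | r0:9,r1:8,r2:6,r3:3,r4:Add1,r5:Mul2
c5: stall | r0:9,r1:8,r2:6,r3:3,r4:Add1,r5:Mul2
c6: CDB Add1=2; stall | r0:9,r1:8,r2:6,r3:3,r4:2,r5:Mul2
c7: CDB Mul1=27; issue MUL r2<-Mul1 | r0:9,r1:8,r2:Mul1,r3:3,r4:2,r5:Mul2
c8: stall | r0:9,r1:8,r2:Mul1,r3:3,r4:2,r5:Mul2
c9: stall | r0:9,r1:8,r2:Mul1,r3:3,r4:2,r5:Mul2
c10: stall | r0:9,r1:8,r2:Mul1,r3:3,r4:2,r5:Mul2
c11: stall | r0:9,r1:8,r2:Mul1,r3:3,r4:2,r5:Mul2
c12: CDB Mul1=12; issue MUL r3<-Mul1 | r0:9,r1:8,r2:12,r3:Mul1,r4:2,r5:Mul2
c13: CDB Mul2=243 | r0:9,r1:8,r2:12,r3:Mul1,r4:2,r5:243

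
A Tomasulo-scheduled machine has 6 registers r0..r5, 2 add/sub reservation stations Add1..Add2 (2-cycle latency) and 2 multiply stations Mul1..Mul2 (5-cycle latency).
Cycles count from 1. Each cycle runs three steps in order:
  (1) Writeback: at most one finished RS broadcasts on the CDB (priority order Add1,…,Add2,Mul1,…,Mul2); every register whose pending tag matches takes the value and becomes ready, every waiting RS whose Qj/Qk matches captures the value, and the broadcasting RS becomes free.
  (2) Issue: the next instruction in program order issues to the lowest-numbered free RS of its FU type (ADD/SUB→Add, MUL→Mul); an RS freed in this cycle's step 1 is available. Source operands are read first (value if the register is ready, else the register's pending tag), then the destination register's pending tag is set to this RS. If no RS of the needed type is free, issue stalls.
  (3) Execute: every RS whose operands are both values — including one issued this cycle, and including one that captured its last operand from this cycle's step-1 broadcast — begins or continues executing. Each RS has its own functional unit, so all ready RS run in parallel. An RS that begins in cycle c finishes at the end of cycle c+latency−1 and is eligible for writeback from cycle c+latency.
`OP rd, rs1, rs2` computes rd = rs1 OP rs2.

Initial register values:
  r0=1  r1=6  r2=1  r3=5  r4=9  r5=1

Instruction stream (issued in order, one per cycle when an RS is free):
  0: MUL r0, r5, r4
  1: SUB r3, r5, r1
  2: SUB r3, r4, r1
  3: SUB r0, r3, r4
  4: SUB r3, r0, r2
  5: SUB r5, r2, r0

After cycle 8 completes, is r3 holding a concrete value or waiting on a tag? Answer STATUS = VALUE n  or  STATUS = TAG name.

STATUS = TAG Add2

c1: issue MUL r0<-Mul1 | r0:Mul1,r1:6,r2:1,r3:5,r4:9,r5:1
c2: issue SUB r3<-Add1 | r0:Mul1,r1:6,r2:1,r3:Add1,r4:9,r5:1
c3: issue SUB r3<-Add2 | r0:Mul1,r1:6,r2:1,r3:Add2,r4:9,r5:1
c4: CDB Add1=-5; issue SUB r0<-Add1 | r0:Add1,r1:6,r2:1,r3:Add2,r4:9,r5:1
c5: CDB Add2=3; issue SUB r3<-Add2 | r0:Add1,r1:6,r2:1,r3:Add2,r4:9,r5:1
c6: CDB Mul1=9; stall | r0:Add1,r1:6,r2:1,r3:Add2,r4:9,r5:1
c7: CDB Add1=-6; issue SUB r5<-Add1 | r0:-6,r1:6,r2:1,r3:Add2,r4:9,r5:Add1
c8: - | r0:-6,r1:6,r2:1,r3:Add2,r4:9,r5:Add1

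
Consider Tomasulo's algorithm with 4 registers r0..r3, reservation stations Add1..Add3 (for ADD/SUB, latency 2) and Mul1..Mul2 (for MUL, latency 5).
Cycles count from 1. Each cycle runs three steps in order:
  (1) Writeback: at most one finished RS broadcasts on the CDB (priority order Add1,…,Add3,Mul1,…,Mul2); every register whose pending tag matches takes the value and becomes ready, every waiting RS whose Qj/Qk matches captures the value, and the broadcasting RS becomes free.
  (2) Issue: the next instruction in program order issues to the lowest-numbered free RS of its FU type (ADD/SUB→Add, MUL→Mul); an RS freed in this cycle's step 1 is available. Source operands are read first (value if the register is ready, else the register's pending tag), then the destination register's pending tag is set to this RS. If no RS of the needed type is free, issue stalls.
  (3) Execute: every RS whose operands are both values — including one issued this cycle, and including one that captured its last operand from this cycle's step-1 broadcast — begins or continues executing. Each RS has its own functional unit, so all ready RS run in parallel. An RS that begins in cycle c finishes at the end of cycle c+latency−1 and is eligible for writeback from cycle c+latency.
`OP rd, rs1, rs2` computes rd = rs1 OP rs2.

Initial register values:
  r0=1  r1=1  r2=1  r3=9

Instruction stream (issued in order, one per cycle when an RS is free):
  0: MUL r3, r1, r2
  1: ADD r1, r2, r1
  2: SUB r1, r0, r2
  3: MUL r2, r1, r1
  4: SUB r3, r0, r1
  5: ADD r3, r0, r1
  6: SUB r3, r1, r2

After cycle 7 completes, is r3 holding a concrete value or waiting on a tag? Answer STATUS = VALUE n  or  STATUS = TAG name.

STATUS = TAG Add1

  c1: issue MUL r3<-Mul1  regs: r0:1,r1:1,r2:1,r3:Mul1
  c2: issue ADD r1<-Add1  regs: r0:1,r1:Add1,r2:1,r3:Mul1
  c3: issue SUB r1<-Add2  regs: r0:1,r1:Add2,r2:1,r3:Mul1
  c4: CDB Add1=2; issue MUL r2<-Mul2  regs: r0:1,r1:Add2,r2:Mul2,r3:Mul1
  c5: CDB Add2=0; issue SUB r3<-Add1  regs: r0:1,r1:0,r2:Mul2,r3:Add1
  c6: CDB Mul1=1; issue ADD r3<-Add2  regs: r0:1,r1:0,r2:Mul2,r3:Add2
  c7: CDB Add1=1; issue SUB r3<-Add1  regs: r0:1,r1:0,r2:Mul2,r3:Add1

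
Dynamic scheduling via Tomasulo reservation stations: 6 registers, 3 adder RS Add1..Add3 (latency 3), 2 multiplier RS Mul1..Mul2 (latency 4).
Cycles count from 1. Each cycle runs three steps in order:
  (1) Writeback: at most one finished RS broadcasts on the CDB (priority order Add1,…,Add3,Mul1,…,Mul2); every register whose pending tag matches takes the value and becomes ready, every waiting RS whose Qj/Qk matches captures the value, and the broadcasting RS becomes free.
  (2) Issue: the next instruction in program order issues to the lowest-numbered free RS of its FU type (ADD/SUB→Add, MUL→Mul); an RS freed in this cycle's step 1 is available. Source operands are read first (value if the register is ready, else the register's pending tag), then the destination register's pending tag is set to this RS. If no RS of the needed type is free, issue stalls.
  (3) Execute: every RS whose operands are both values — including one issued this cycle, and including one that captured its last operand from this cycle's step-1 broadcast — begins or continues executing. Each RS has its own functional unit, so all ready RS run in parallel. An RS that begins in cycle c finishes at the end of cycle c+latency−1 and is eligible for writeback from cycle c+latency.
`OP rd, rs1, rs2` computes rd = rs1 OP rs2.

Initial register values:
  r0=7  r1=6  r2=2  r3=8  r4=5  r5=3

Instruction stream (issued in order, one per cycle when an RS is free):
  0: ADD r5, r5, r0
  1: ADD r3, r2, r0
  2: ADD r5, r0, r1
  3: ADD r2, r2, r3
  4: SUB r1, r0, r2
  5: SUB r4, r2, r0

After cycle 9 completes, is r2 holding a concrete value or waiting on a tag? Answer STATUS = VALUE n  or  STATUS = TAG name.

STATUS = VALUE 11

c1: issue ADD r5<-Add1 | r0:7,r1:6,r2:2,r3:8,r4:5,r5:Add1
c2: issue ADD r3<-Add2 | r0:7,r1:6,r2:2,r3:Add2,r4:5,r5:Add1
c3: issue ADD r5<-Add3 | r0:7,r1:6,r2:2,r3:Add2,r4:5,r5:Add3
c4: CDB Add1=10; issue ADD r2<-Add1 | r0:7,r1:6,r2:Add1,r3:Add2,r4:5,r5:Add3
c5: CDB Add2=9; issue SUB r1<-Add2 | r0:7,r1:Add2,r2:Add1,r3:9,r4:5,r5:Add3
c6: CDB Add3=13; issue SUB r4<-Add3 | r0:7,r1:Add2,r2:Add1,r3:9,r4:Add3,r5:13
c7: - | r0:7,r1:Add2,r2:Add1,r3:9,r4:Add3,r5:13
c8: CDB Add1=11 | r0:7,r1:Add2,r2:11,r3:9,r4:Add3,r5:13
c9: - | r0:7,r1:Add2,r2:11,r3:9,r4:Add3,r5:13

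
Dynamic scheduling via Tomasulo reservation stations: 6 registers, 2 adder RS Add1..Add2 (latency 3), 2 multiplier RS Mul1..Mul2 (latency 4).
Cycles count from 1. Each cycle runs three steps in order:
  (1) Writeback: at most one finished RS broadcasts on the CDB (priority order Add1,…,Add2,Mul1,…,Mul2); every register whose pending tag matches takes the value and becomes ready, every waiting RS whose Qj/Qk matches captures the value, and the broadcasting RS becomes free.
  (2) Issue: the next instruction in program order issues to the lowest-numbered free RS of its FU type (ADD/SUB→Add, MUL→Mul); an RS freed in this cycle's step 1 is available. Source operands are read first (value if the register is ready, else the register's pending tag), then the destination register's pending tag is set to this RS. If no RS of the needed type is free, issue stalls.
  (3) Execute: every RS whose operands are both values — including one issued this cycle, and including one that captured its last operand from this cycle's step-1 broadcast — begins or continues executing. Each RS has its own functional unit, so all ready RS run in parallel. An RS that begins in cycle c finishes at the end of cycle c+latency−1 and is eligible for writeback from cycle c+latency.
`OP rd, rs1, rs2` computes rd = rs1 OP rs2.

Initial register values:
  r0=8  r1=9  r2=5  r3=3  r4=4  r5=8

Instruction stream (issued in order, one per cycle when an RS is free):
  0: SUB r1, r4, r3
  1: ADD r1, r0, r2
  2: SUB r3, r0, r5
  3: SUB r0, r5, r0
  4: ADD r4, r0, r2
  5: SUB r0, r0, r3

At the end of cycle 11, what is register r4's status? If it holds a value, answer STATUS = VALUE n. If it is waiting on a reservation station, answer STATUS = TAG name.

STATUS = VALUE 5

cycle 1: issue SUB r1<-Add1 // r0:8,r1:Add1,r2:5,r3:3,r4:4,r5:8
cycle 2: issue ADD r1<-Add2 // r0:8,r1:Add2,r2:5,r3:3,r4:4,r5:8
cycle 3: stall // r0:8,r1:Add2,r2:5,r3:3,r4:4,r5:8
cycle 4: CDB Add1=1; issue SUB r3<-Add1 // r0:8,r1:Add2,r2:5,r3:Add1,r4:4,r5:8
cycle 5: CDB Add2=13; issue SUB r0<-Add2 // r0:Add2,r1:13,r2:5,r3:Add1,r4:4,r5:8
cycle 6: stall // r0:Add2,r1:13,r2:5,r3:Add1,r4:4,r5:8
cycle 7: CDB Add1=0; issue ADD r4<-Add1 // r0:Add2,r1:13,r2:5,r3:0,r4:Add1,r5:8
cycle 8: CDB Add2=0; issue SUB r0<-Add2 // r0:Add2,r1:13,r2:5,r3:0,r4:Add1,r5:8
cycle 9: - // r0:Add2,r1:13,r2:5,r3:0,r4:Add1,r5:8
cycle 10: - // r0:Add2,r1:13,r2:5,r3:0,r4:Add1,r5:8
cycle 11: CDB Add1=5 // r0:Add2,r1:13,r2:5,r3:0,r4:5,r5:8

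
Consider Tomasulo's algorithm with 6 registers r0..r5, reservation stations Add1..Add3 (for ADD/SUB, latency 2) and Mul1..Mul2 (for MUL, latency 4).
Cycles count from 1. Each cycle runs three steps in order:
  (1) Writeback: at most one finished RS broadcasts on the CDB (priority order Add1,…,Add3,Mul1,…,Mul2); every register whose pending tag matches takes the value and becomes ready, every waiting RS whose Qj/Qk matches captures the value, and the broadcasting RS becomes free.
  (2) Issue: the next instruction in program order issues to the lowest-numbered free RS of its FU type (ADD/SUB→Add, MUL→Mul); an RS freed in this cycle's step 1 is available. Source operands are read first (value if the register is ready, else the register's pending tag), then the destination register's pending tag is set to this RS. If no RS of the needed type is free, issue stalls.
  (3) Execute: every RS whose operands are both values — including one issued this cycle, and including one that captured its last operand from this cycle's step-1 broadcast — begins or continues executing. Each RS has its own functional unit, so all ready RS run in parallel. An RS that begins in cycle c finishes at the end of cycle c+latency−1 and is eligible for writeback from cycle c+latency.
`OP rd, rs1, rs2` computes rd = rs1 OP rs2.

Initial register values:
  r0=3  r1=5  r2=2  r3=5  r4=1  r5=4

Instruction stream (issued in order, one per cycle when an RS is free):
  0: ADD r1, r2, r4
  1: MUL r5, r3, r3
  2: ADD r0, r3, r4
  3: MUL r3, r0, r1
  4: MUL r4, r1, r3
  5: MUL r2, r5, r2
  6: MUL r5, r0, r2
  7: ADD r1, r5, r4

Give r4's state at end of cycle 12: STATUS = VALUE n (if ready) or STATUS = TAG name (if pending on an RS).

  c1: issue ADD r1<-Add1  regs: r0:3,r1:Add1,r2:2,r3:5,r4:1,r5:4
  c2: issue MUL r5<-Mul1  regs: r0:3,r1:Add1,r2:2,r3:5,r4:1,r5:Mul1
  c3: CDB Add1=3; issue ADD r0<-Add1  regs: r0:Add1,r1:3,r2:2,r3:5,r4:1,r5:Mul1
  c4: issue MUL r3<-Mul2  regs: r0:Add1,r1:3,r2:2,r3:Mul2,r4:1,r5:Mul1
  c5: CDB Add1=6; stall  regs: r0:6,r1:3,r2:2,r3:Mul2,r4:1,r5:Mul1
  c6: CDB Mul1=25; issue MUL r4<-Mul1  regs: r0:6,r1:3,r2:2,r3:Mul2,r4:Mul1,r5:25
  c7: stall  regs: r0:6,r1:3,r2:2,r3:Mul2,r4:Mul1,r5:25
  c8: stall  regs: r0:6,r1:3,r2:2,r3:Mul2,r4:Mul1,r5:25
  c9: CDB Mul2=18; issue MUL r2<-Mul2  regs: r0:6,r1:3,r2:Mul2,r3:18,r4:Mul1,r5:25
  c10: stall  regs: r0:6,r1:3,r2:Mul2,r3:18,r4:Mul1,r5:25
  c11: stall  regs: r0:6,r1:3,r2:Mul2,r3:18,r4:Mul1,r5:25
  c12: stall  regs: r0:6,r1:3,r2:Mul2,r3:18,r4:Mul1,r5:25

STATUS = TAG Mul1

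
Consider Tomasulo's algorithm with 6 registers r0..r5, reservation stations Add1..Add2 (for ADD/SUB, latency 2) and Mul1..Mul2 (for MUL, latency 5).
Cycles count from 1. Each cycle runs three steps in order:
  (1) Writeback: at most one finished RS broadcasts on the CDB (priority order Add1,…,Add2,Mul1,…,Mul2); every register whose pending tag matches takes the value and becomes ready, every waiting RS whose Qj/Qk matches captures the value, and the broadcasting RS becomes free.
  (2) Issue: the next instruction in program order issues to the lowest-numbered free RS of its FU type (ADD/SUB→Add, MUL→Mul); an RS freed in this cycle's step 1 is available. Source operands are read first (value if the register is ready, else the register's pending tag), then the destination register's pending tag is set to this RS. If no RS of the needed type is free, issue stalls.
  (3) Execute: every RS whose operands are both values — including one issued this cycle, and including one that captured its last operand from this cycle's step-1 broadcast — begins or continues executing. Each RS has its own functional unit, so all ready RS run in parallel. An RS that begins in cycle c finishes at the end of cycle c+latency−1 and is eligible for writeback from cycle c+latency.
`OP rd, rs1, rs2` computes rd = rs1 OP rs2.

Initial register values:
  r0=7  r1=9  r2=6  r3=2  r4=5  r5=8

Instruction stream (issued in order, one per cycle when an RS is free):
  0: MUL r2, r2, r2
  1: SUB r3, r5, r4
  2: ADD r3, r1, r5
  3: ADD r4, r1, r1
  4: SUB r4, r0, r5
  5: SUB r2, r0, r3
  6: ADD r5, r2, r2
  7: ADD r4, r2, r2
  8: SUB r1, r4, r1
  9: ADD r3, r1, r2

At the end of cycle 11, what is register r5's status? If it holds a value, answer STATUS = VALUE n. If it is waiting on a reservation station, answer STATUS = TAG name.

  c1: issue MUL r2<-Mul1  regs: r0:7,r1:9,r2:Mul1,r3:2,r4:5,r5:8
  c2: issue SUB r3<-Add1  regs: r0:7,r1:9,r2:Mul1,r3:Add1,r4:5,r5:8
  c3: issue ADD r3<-Add2  regs: r0:7,r1:9,r2:Mul1,r3:Add2,r4:5,r5:8
  c4: CDB Add1=3; issue ADD r4<-Add1  regs: r0:7,r1:9,r2:Mul1,r3:Add2,r4:Add1,r5:8
  c5: CDB Add2=17; issue SUB r4<-Add2  regs: r0:7,r1:9,r2:Mul1,r3:17,r4:Add2,r5:8
  c6: CDB Add1=18; issue SUB r2<-Add1  regs: r0:7,r1:9,r2:Add1,r3:17,r4:Add2,r5:8
  c7: CDB Add2=-1; issue ADD r5<-Add2  regs: r0:7,r1:9,r2:Add1,r3:17,r4:-1,r5:Add2
  c8: CDB Add1=-10; issue ADD r4<-Add1  regs: r0:7,r1:9,r2:-10,r3:17,r4:Add1,r5:Add2
  c9: CDB Mul1=36; stall  regs: r0:7,r1:9,r2:-10,r3:17,r4:Add1,r5:Add2
  c10: CDB Add1=-20; issue SUB r1<-Add1  regs: r0:7,r1:Add1,r2:-10,r3:17,r4:-20,r5:Add2
  c11: CDB Add2=-20; issue ADD r3<-Add2  regs: r0:7,r1:Add1,r2:-10,r3:Add2,r4:-20,r5:-20

STATUS = VALUE -20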